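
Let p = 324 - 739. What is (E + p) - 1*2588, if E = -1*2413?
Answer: -5416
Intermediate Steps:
E = -2413
p = -415
(E + p) - 1*2588 = (-2413 - 415) - 1*2588 = -2828 - 2588 = -5416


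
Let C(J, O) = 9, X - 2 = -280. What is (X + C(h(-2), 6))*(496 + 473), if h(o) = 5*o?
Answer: -260661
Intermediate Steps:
X = -278 (X = 2 - 280 = -278)
(X + C(h(-2), 6))*(496 + 473) = (-278 + 9)*(496 + 473) = -269*969 = -260661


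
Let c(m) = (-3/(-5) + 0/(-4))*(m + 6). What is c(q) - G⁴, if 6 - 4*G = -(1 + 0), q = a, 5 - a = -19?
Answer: 2207/256 ≈ 8.6211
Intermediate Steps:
a = 24 (a = 5 - 1*(-19) = 5 + 19 = 24)
q = 24
G = 7/4 (G = 3/2 - (-1)*(1 + 0)/4 = 3/2 - (-1)/4 = 3/2 - ¼*(-1) = 3/2 + ¼ = 7/4 ≈ 1.7500)
c(m) = 18/5 + 3*m/5 (c(m) = (-3*(-⅕) + 0*(-¼))*(6 + m) = (⅗ + 0)*(6 + m) = 3*(6 + m)/5 = 18/5 + 3*m/5)
c(q) - G⁴ = (18/5 + (⅗)*24) - (7/4)⁴ = (18/5 + 72/5) - 1*2401/256 = 18 - 2401/256 = 2207/256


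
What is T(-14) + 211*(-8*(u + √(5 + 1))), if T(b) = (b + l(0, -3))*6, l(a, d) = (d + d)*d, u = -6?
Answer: 10152 - 1688*√6 ≈ 6017.3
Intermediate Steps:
l(a, d) = 2*d² (l(a, d) = (2*d)*d = 2*d²)
T(b) = 108 + 6*b (T(b) = (b + 2*(-3)²)*6 = (b + 2*9)*6 = (b + 18)*6 = (18 + b)*6 = 108 + 6*b)
T(-14) + 211*(-8*(u + √(5 + 1))) = (108 + 6*(-14)) + 211*(-8*(-6 + √(5 + 1))) = (108 - 84) + 211*(-8*(-6 + √6)) = 24 + 211*(48 - 8*√6) = 24 + (10128 - 1688*√6) = 10152 - 1688*√6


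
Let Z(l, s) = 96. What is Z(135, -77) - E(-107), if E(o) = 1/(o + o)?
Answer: 20545/214 ≈ 96.005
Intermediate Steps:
E(o) = 1/(2*o)
Z(135, -77) - E(-107) = 96 - 1/(2*(-107)) = 96 - (-1)/(2*107) = 96 - 1*(-1/214) = 96 + 1/214 = 20545/214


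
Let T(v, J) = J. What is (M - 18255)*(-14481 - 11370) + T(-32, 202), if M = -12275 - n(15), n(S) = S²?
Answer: 795047707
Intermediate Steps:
M = -12500 (M = -12275 - 1*15² = -12275 - 1*225 = -12275 - 225 = -12500)
(M - 18255)*(-14481 - 11370) + T(-32, 202) = (-12500 - 18255)*(-14481 - 11370) + 202 = -30755*(-25851) + 202 = 795047505 + 202 = 795047707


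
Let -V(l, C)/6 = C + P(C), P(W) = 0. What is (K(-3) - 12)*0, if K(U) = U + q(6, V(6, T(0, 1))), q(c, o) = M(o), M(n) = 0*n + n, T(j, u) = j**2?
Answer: 0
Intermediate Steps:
V(l, C) = -6*C (V(l, C) = -6*(C + 0) = -6*C)
M(n) = n (M(n) = 0 + n = n)
q(c, o) = o
K(U) = U (K(U) = U - 6*0**2 = U - 6*0 = U + 0 = U)
(K(-3) - 12)*0 = (-3 - 12)*0 = -15*0 = 0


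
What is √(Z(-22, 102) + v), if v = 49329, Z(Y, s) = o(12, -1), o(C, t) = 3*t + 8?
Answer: √49334 ≈ 222.11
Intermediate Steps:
o(C, t) = 8 + 3*t
Z(Y, s) = 5 (Z(Y, s) = 8 + 3*(-1) = 8 - 3 = 5)
√(Z(-22, 102) + v) = √(5 + 49329) = √49334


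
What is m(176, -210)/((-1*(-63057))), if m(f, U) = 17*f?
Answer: 2992/63057 ≈ 0.047449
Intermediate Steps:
m(176, -210)/((-1*(-63057))) = (17*176)/((-1*(-63057))) = 2992/63057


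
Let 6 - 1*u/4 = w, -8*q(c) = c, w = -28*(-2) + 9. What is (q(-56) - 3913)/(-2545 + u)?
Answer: 434/309 ≈ 1.4045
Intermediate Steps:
w = 65 (w = 56 + 9 = 65)
q(c) = -c/8
u = -236 (u = 24 - 4*65 = 24 - 260 = -236)
(q(-56) - 3913)/(-2545 + u) = (-⅛*(-56) - 3913)/(-2545 - 236) = (7 - 3913)/(-2781) = -3906*(-1/2781) = 434/309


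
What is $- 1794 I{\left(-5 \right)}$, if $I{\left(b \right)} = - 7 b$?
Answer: $-62790$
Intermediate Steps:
$- 1794 I{\left(-5 \right)} = - 1794 \left(\left(-7\right) \left(-5\right)\right) = \left(-1794\right) 35 = -62790$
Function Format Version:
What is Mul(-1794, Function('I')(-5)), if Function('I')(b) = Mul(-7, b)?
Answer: -62790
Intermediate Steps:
Mul(-1794, Function('I')(-5)) = Mul(-1794, Mul(-7, -5)) = Mul(-1794, 35) = -62790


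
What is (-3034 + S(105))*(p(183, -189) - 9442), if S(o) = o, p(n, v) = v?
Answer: 28209199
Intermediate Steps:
(-3034 + S(105))*(p(183, -189) - 9442) = (-3034 + 105)*(-189 - 9442) = -2929*(-9631) = 28209199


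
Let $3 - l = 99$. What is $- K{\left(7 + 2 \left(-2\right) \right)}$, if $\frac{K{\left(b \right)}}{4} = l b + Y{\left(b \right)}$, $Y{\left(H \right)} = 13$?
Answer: $1100$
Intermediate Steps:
$l = -96$ ($l = 3 - 99 = -96$)
$K{\left(b \right)} = 52 - 384 b$ ($K{\left(b \right)} = 4 \left(- 96 b + 13\right) = 4 \left(13 - 96 b\right) = 52 - 384 b$)
$- K{\left(7 + 2 \left(-2\right) \right)} = - (52 - 384 \left(7 + 2 \left(-2\right)\right)) = - (52 - 384 \left(7 - 4\right)) = - (52 - 1152) = \left(-1\right) \left(-1100\right) = 1100$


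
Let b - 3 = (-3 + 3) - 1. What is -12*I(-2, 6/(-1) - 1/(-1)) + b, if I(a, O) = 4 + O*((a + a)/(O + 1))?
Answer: 14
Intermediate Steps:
b = 2 (b = 3 + ((-3 + 3) - 1) = 3 + (0 - 1) = 3 - 1 = 2)
I(a, O) = 4 + 2*O*a/(1 + O) (I(a, O) = 4 + O*((2*a)/(1 + O)) = 4 + O*(2*a/(1 + O)) = 4 + 2*O*a/(1 + O))
-12*I(-2, 6/(-1) - 1/(-1)) + b = -24*(2 + 2*(6/(-1) - 1/(-1)) + (6/(-1) - 1/(-1))*(-2))/(1 + (6/(-1) - 1/(-1))) + 2 = -24*(2 + 2*(6*(-1) - 1*(-1)) + (6*(-1) - 1*(-1))*(-2))/(1 + (6*(-1) - 1*(-1))) + 2 = -24*(2 + 2*(-6 + 1) + (-6 + 1)*(-2))/(1 + (-6 + 1)) + 2 = -24*(2 + 2*(-5) - 5*(-2))/(1 - 5) + 2 = -24*(2 - 10 + 10)/(-4) + 2 = -24*(-1)*2/4 + 2 = -12*(-1) + 2 = 12 + 2 = 14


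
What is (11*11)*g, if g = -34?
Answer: -4114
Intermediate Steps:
(11*11)*g = (11*11)*(-34) = 121*(-34) = -4114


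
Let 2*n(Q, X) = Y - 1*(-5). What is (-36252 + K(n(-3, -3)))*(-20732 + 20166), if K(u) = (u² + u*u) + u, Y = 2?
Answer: 20502784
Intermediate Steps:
n(Q, X) = 7/2 (n(Q, X) = (2 - 1*(-5))/2 = (2 + 5)/2 = (½)*7 = 7/2)
K(u) = u + 2*u² (K(u) = (u² + u²) + u = 2*u² + u = u + 2*u²)
(-36252 + K(n(-3, -3)))*(-20732 + 20166) = (-36252 + 7*(1 + 2*(7/2))/2)*(-20732 + 20166) = (-36252 + 7*(1 + 7)/2)*(-566) = (-36252 + (7/2)*8)*(-566) = (-36252 + 28)*(-566) = -36224*(-566) = 20502784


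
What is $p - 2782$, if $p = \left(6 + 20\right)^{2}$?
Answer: $-2106$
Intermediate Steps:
$p = 676$ ($p = 26^{2} = 676$)
$p - 2782 = 676 - 2782 = -2106$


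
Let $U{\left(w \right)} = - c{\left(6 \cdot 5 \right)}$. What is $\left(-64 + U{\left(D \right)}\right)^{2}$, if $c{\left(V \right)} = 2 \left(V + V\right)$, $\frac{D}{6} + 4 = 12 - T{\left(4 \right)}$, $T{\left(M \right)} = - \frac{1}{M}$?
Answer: $33856$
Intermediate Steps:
$D = \frac{99}{2}$ ($D = -24 + 6 \left(12 - - \frac{1}{4}\right) = -24 + 6 \left(12 + \frac{1}{4}\right) = -24 + 6 \cdot \frac{49}{4} = -24 + \frac{147}{2} = \frac{99}{2} \approx 49.5$)
$c{\left(V \right)} = 4 V$ ($c{\left(V \right)} = 2 \cdot 2 V = 4 V$)
$U{\left(w \right)} = -120$ ($U{\left(w \right)} = - 4 \cdot 6 \cdot 5 = - 4 \cdot 30 = \left(-1\right) 120 = -120$)
$\left(-64 + U{\left(D \right)}\right)^{2} = \left(-64 - 120\right)^{2} = \left(-184\right)^{2} = 33856$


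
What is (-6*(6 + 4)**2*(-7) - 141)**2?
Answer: 16475481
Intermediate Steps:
(-6*(6 + 4)**2*(-7) - 141)**2 = (-6*10**2*(-7) - 141)**2 = (-6*100*(-7) - 141)**2 = (-600*(-7) - 141)**2 = (4200 - 141)**2 = 4059**2 = 16475481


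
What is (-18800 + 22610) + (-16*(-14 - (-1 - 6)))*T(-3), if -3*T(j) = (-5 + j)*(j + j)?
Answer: 2018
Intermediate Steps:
T(j) = -2*j*(-5 + j)/3 (T(j) = -(-5 + j)*(j + j)/3 = -(-5 + j)*2*j/3 = -2*j*(-5 + j)/3)
(-18800 + 22610) + (-16*(-14 - (-1 - 6)))*T(-3) = (-18800 + 22610) + (-16*(-14 - (-1 - 6)))*((2/3)*(-3)*(5 - 1*(-3))) = 3810 + (-16*(-14 - 1*(-7)))*((2/3)*(-3)*(5 + 3)) = 3810 + (-16*(-14 + 7))*((2/3)*(-3)*8) = 3810 - 16*(-7)*(-16) = 3810 + 112*(-16) = 3810 - 1792 = 2018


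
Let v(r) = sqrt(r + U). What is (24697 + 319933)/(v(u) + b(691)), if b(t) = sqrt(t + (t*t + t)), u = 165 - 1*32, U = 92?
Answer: -861575/79773 + 172315*sqrt(53207)/79773 ≈ 487.45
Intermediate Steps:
u = 133 (u = 165 - 32 = 133)
v(r) = sqrt(92 + r) (v(r) = sqrt(r + 92) = sqrt(92 + r))
b(t) = sqrt(t**2 + 2*t) (b(t) = sqrt(t + (t**2 + t)) = sqrt(t + (t + t**2)) = sqrt(t**2 + 2*t))
(24697 + 319933)/(v(u) + b(691)) = (24697 + 319933)/(sqrt(92 + 133) + sqrt(691*(2 + 691))) = 344630/(sqrt(225) + sqrt(691*693)) = 344630/(15 + sqrt(478863)) = 344630/(15 + 3*sqrt(53207))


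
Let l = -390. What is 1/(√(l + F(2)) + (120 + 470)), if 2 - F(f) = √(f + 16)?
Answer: 1/(590 + I*√(388 + 3*√2)) ≈ 0.001693 - 5.6831e-5*I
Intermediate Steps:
F(f) = 2 - √(16 + f) (F(f) = 2 - √(f + 16) = 2 - √(16 + f))
1/(√(l + F(2)) + (120 + 470)) = 1/(√(-390 + (2 - √(16 + 2))) + (120 + 470)) = 1/(√(-390 + (2 - √18)) + 590) = 1/(√(-390 + (2 - 3*√2)) + 590) = 1/(√(-388 - 3*√2) + 590) = 1/(590 + √(-388 - 3*√2))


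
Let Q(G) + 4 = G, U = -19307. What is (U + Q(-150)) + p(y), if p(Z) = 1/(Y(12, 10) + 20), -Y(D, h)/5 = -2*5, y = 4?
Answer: -1362269/70 ≈ -19461.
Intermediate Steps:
Y(D, h) = 50 (Y(D, h) = -(-10)*5 = -5*(-10) = 50)
p(Z) = 1/70 (p(Z) = 1/(50 + 20) = 1/70)
Q(G) = -4 + G
(U + Q(-150)) + p(y) = (-19307 + (-4 - 150)) + 1/70 = (-19307 - 154) + 1/70 = -19461 + 1/70 = -1362269/70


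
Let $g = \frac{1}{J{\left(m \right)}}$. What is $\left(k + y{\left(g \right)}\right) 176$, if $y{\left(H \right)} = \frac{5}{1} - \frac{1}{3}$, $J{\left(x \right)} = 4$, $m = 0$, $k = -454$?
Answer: $- \frac{237248}{3} \approx -79083.0$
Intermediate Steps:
$g = \frac{1}{4} \approx 0.25$
$y{\left(H \right)} = \frac{14}{3}$ ($y{\left(H \right)} = 5 \cdot 1 - \frac{1}{3} = 5 - \frac{1}{3} = \frac{14}{3}$)
$\left(k + y{\left(g \right)}\right) 176 = \left(-454 + \frac{14}{3}\right) 176 = \left(- \frac{1348}{3}\right) 176 = - \frac{237248}{3}$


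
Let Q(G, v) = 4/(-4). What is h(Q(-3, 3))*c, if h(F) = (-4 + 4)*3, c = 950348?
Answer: 0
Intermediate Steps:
Q(G, v) = -1 (Q(G, v) = 4*(-¼) = -1)
h(F) = 0 (h(F) = 0*3 = 0)
h(Q(-3, 3))*c = 0*950348 = 0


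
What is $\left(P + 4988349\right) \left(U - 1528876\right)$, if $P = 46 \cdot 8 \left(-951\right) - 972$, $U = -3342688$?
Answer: $-22591434737676$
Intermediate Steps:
$P = -350940$ ($P = 368 \left(-951\right) - 972 = -349968 - 972 = -350940$)
$\left(P + 4988349\right) \left(U - 1528876\right) = \left(-350940 + 4988349\right) \left(-3342688 - 1528876\right) = 4637409 \left(-4871564\right) = -22591434737676$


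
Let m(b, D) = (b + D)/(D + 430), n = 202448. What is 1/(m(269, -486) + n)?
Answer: 8/1619615 ≈ 4.9394e-6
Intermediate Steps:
m(b, D) = (D + b)/(430 + D)
1/(m(269, -486) + n) = 1/((-486 + 269)/(430 - 486) + 202448) = 1/(-217/(-56) + 202448) = 1/(-1/56*(-217) + 202448) = 1/(31/8 + 202448) = 1/(1619615/8) = 8/1619615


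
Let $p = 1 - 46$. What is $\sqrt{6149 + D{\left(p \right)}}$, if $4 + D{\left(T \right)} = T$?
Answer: $10 \sqrt{61} \approx 78.103$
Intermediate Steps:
$p = -45$
$D{\left(T \right)} = -4 + T$
$\sqrt{6149 + D{\left(p \right)}} = \sqrt{6149 - 49} = \sqrt{6100} = 10 \sqrt{61}$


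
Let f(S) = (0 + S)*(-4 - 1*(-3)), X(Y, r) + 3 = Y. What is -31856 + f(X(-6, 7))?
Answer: -31847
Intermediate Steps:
X(Y, r) = -3 + Y
f(S) = -S (f(S) = S*(-4 + 3) = S*(-1) = -S)
-31856 + f(X(-6, 7)) = -31856 - (-3 - 6) = -31856 - 1*(-9) = -31856 + 9 = -31847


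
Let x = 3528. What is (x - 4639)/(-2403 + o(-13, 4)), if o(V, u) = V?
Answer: 1111/2416 ≈ 0.45985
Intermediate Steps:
(x - 4639)/(-2403 + o(-13, 4)) = (3528 - 4639)/(-2403 - 13) = -1111/(-2416) = -1111*(-1/2416) = 1111/2416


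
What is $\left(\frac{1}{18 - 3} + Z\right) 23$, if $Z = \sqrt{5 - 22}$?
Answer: $\frac{23}{15} + 23 i \sqrt{17} \approx 1.5333 + 94.831 i$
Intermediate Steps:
$Z = i \sqrt{17}$ ($Z = \sqrt{-17} = i \sqrt{17} \approx 4.1231 i$)
$\left(\frac{1}{18 - 3} + Z\right) 23 = \left(\frac{1}{18 - 3} + i \sqrt{17}\right) 23 = \left(\frac{1}{15} + i \sqrt{17}\right) 23 = \frac{23}{15} + 23 i \sqrt{17}$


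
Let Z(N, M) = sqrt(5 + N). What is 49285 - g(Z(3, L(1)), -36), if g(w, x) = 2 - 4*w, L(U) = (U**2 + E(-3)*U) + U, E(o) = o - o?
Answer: 49283 + 8*sqrt(2) ≈ 49294.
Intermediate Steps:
E(o) = 0
L(U) = U + U**2 (L(U) = (U**2 + 0*U) + U = (U**2 + 0) + U = U**2 + U = U + U**2)
49285 - g(Z(3, L(1)), -36) = 49285 - (2 - 4*sqrt(5 + 3)) = 49285 - (2 - 8*sqrt(2)) = 49285 + (-2 + 8*sqrt(2)) = 49283 + 8*sqrt(2)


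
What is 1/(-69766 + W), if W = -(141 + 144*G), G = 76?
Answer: -1/80851 ≈ -1.2368e-5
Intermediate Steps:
W = -11085 (W = -(141 + 144*76) = -(141 + 10944) = -1*11085 = -11085)
1/(-69766 + W) = 1/(-69766 - 11085) = 1/(-80851) = -1/80851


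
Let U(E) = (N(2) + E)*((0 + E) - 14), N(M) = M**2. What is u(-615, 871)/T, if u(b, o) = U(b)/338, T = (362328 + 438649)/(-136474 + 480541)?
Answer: 10171652721/20825402 ≈ 488.43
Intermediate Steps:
U(E) = (-14 + E)*(4 + E) (U(E) = (2**2 + E)*((0 + E) - 14) = (4 + E)*(E - 14) = (4 + E)*(-14 + E) = (-14 + E)*(4 + E))
T = 800977/344067 ≈ 2.3280
u(b, o) = -28/169 - 5*b/169 + b**2/338 (u(b, o) = (-56 + b**2 - 10*b)/338 = (-56 + b**2 - 10*b)*(1/338) = -28/169 - 5*b/169 + b**2/338)
u(-615, 871)/T = (-28/169 - 5/169*(-615) + (1/338)*(-615)**2)/(800977/344067) = (-28/169 + 3075/169 + (1/338)*378225)*(344067/800977) = (-28/169 + 3075/169 + 378225/338)*(344067/800977) = (29563/26)*(344067/800977) = 10171652721/20825402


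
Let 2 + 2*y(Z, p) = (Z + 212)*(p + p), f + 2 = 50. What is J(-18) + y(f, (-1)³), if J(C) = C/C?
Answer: -260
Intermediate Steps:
f = 48 (f = -2 + 50 = 48)
y(Z, p) = -1 + p*(212 + Z) (y(Z, p) = -1 + ((Z + 212)*(p + p))/2 = -1 + ((212 + Z)*(2*p))/2 = -1 + (2*p*(212 + Z))/2 = -1 + p*(212 + Z))
J(C) = 1
J(-18) + y(f, (-1)³) = 1 + (-1 + 212*(-1)³ + 48*(-1)³) = 1 + (-1 + 212*(-1) + 48*(-1)) = 1 + (-1 - 212 - 48) = 1 - 261 = -260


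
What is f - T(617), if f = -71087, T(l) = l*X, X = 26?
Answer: -87129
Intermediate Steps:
T(l) = 26*l (T(l) = l*26 = 26*l)
f - T(617) = -71087 - 26*617 = -71087 - 1*16042 = -71087 - 16042 = -87129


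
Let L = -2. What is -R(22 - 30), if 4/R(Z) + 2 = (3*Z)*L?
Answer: -2/23 ≈ -0.086957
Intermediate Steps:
R(Z) = 4/(-2 - 6*Z) (R(Z) = 4/(-2 + (3*Z)*(-2)) = 4/(-2 - 6*Z))
-R(22 - 30) = -(-2)/(1 + 3*(22 - 30)) = -(-2)/(1 + 3*(-8)) = -(-2)/(1 - 24) = -(-2)/(-23) = -(-2)*(-1)/23 = -1*2/23 = -2/23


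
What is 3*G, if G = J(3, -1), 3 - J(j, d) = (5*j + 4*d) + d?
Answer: -21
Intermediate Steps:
J(j, d) = 3 - 5*d - 5*j (J(j, d) = 3 - ((5*j + 4*d) + d) = 3 - ((4*d + 5*j) + d) = 3 - (5*d + 5*j) = 3 + (-5*d - 5*j) = 3 - 5*d - 5*j)
G = -7 (G = 3 - 5*(-1) - 5*3 = 3 + 5 - 15 = -7)
3*G = 3*(-7) = -21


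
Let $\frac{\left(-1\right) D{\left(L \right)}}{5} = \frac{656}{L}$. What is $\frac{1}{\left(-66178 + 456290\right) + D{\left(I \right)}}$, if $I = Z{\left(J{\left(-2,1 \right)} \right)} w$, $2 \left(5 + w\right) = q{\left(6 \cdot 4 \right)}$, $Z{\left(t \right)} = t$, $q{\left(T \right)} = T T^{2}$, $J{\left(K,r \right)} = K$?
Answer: $\frac{6907}{2694505224} \approx 2.5634 \cdot 10^{-6}$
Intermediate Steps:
$q{\left(T \right)} = T^{3}$
$w = 6907$ ($w = -5 + \frac{\left(6 \cdot 4\right)^{3}}{2} = -5 + \frac{24^{3}}{2} = -5 + \frac{1}{2} \cdot 13824 = -5 + 6912 = 6907$)
$I = -13814$ ($I = \left(-2\right) 6907 = -13814$)
$D{\left(L \right)} = - \frac{3280}{L}$ ($D{\left(L \right)} = - 5 \frac{656}{L} = - \frac{3280}{L}$)
$\frac{1}{\left(-66178 + 456290\right) + D{\left(I \right)}} = \frac{1}{\left(-66178 + 456290\right) - \frac{3280}{-13814}} = \frac{1}{390112 - - \frac{1640}{6907}} = \frac{1}{390112 + \frac{1640}{6907}} = \frac{1}{\frac{2694505224}{6907}} = \frac{6907}{2694505224}$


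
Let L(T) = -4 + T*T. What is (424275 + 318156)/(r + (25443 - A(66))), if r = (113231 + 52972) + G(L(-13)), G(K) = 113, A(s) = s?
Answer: 742431/191693 ≈ 3.8730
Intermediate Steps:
L(T) = -4 + T²
r = 166316 (r = (113231 + 52972) + 113 = 166203 + 113 = 166316)
(424275 + 318156)/(r + (25443 - A(66))) = (424275 + 318156)/(166316 + (25443 - 1*66)) = 742431/(166316 + (25443 - 66)) = 742431/(166316 + 25377) = 742431/191693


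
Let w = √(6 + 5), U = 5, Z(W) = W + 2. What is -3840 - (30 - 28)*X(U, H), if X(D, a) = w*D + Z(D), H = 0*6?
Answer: -3854 - 10*√11 ≈ -3887.2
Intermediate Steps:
Z(W) = 2 + W
w = √11 ≈ 3.3166
H = 0
X(D, a) = 2 + D + D*√11 (X(D, a) = √11*D + (2 + D) = D*√11 + (2 + D) = 2 + D + D*√11)
-3840 - (30 - 28)*X(U, H) = -3840 - (30 - 28)*(2 + 5 + 5*√11) = -3840 - 2*(7 + 5*√11) = -3840 - (14 + 10*√11) = -3840 + (-14 - 10*√11) = -3854 - 10*√11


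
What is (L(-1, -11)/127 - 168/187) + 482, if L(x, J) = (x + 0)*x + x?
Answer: 89966/187 ≈ 481.10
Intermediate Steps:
L(x, J) = x + x**2 (L(x, J) = x*x + x = x**2 + x = x + x**2)
(L(-1, -11)/127 - 168/187) + 482 = (-(1 - 1)/127 - 168/187) + 482 = (-1*0*(1/127) - 168*1/187) + 482 = (0*(1/127) - 168/187) + 482 = (0 - 168/187) + 482 = -168/187 + 482 = 89966/187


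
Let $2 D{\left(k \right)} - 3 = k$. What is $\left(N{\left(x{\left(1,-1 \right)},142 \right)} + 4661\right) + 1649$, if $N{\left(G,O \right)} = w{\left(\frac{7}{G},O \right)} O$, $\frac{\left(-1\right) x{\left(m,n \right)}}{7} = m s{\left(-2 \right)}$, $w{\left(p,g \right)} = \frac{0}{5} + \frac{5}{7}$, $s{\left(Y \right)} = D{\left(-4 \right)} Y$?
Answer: $\frac{44880}{7} \approx 6411.4$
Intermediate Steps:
$D{\left(k \right)} = \frac{3}{2} + \frac{k}{2}$
$s{\left(Y \right)} = - \frac{Y}{2}$ ($s{\left(Y \right)} = \left(\frac{3}{2} + \frac{1}{2} \left(-4\right)\right) Y = \left(\frac{3}{2} - 2\right) Y = - \frac{Y}{2}$)
$w{\left(p,g \right)} = \frac{5}{7}$ ($w{\left(p,g \right)} = 0 \cdot \frac{1}{5} + 5 \cdot \frac{1}{7} = 0 + \frac{5}{7} = \frac{5}{7}$)
$x{\left(m,n \right)} = - 7 m$ ($x{\left(m,n \right)} = - 7 m \left(\left(- \frac{1}{2}\right) \left(-2\right)\right) = - 7 m 1 = - 7 m$)
$N{\left(G,O \right)} = \frac{5 O}{7}$
$\left(N{\left(x{\left(1,-1 \right)},142 \right)} + 4661\right) + 1649 = \left(\frac{5}{7} \cdot 142 + 4661\right) + 1649 = \left(\frac{710}{7} + 4661\right) + 1649 = \frac{33337}{7} + 1649 = \frac{44880}{7}$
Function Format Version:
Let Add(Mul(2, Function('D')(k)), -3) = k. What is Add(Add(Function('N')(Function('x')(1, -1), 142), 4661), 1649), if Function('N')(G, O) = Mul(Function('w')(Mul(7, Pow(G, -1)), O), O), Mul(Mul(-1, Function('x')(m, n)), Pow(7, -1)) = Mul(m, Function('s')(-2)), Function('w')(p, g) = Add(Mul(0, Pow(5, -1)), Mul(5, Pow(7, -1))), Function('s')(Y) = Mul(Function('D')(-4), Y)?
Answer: Rational(44880, 7) ≈ 6411.4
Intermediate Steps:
Function('D')(k) = Add(Rational(3, 2), Mul(Rational(1, 2), k))
Function('s')(Y) = Mul(Rational(-1, 2), Y) (Function('s')(Y) = Mul(Add(Rational(3, 2), Mul(Rational(1, 2), -4)), Y) = Mul(Add(Rational(3, 2), -2), Y) = Mul(Rational(-1, 2), Y))
Function('w')(p, g) = Rational(5, 7) (Function('w')(p, g) = Add(Mul(0, Rational(1, 5)), Mul(5, Rational(1, 7))) = Add(0, Rational(5, 7)) = Rational(5, 7))
Function('x')(m, n) = Mul(-7, m) (Function('x')(m, n) = Mul(-7, Mul(m, Mul(Rational(-1, 2), -2))) = Mul(-7, Mul(m, 1)) = Mul(-7, m))
Function('N')(G, O) = Mul(Rational(5, 7), O)
Add(Add(Function('N')(Function('x')(1, -1), 142), 4661), 1649) = Add(Add(Mul(Rational(5, 7), 142), 4661), 1649) = Add(Add(Rational(710, 7), 4661), 1649) = Add(Rational(33337, 7), 1649) = Rational(44880, 7)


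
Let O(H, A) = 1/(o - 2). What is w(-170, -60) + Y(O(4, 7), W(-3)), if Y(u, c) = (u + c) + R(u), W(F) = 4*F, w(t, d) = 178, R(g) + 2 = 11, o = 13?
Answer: 1926/11 ≈ 175.09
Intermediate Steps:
R(g) = 9 (R(g) = -2 + 11 = 9)
O(H, A) = 1/11 (O(H, A) = 1/(13 - 2) = 1/11)
Y(u, c) = 9 + c + u (Y(u, c) = (u + c) + 9 = (c + u) + 9 = 9 + c + u)
w(-170, -60) + Y(O(4, 7), W(-3)) = 178 + (9 + 4*(-3) + 1/11) = 178 + (9 - 12 + 1/11) = 178 - 32/11 = 1926/11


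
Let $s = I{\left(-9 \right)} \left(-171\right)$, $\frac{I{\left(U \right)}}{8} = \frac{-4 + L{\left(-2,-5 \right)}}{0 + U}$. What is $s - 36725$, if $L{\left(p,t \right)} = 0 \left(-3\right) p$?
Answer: $-37333$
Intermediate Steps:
$L{\left(p,t \right)} = 0$ ($L{\left(p,t \right)} = 0 p = 0$)
$I{\left(U \right)} = - \frac{32}{U}$ ($I{\left(U \right)} = 8 \frac{-4 + 0}{0 + U} = 8 \left(- \frac{4}{U}\right) = - \frac{32}{U}$)
$s = -608$ ($s = - \frac{32}{-9} \left(-171\right) = \left(-32\right) \left(- \frac{1}{9}\right) \left(-171\right) = \frac{32}{9} \left(-171\right) = -608$)
$s - 36725 = -608 - 36725 = -37333$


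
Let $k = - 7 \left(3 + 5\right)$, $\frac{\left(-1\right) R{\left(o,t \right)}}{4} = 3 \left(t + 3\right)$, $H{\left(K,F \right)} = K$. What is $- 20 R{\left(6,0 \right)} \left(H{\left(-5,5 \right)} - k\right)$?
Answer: $36720$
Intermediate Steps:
$R{\left(o,t \right)} = -36 - 12 t$ ($R{\left(o,t \right)} = - 4 \cdot 3 \left(t + 3\right) = - 4 \cdot 3 \left(3 + t\right) = - 4 \left(9 + 3 t\right) = -36 - 12 t$)
$k = -56$ ($k = \left(-7\right) 8 = -56$)
$- 20 R{\left(6,0 \right)} \left(H{\left(-5,5 \right)} - k\right) = - 20 \left(-36 - 0\right) \left(-5 - -56\right) = - 20 \left(-36 + 0\right) \left(-5 + 56\right) = \left(-20\right) \left(-36\right) 51 = 720 \cdot 51 = 36720$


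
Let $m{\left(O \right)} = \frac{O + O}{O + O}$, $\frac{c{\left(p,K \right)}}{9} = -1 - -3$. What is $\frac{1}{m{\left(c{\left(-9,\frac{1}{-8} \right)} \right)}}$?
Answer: $1$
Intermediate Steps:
$c{\left(p,K \right)} = 18$ ($c{\left(p,K \right)} = 9 \left(-1 - -3\right) = 9 \left(-1 + 3\right) = 9 \cdot 2 = 18$)
$m{\left(O \right)} = 1$ ($m{\left(O \right)} = \frac{2 O}{2 O} = 2 O \frac{1}{2 O} = 1$)
$\frac{1}{m{\left(c{\left(-9,\frac{1}{-8} \right)} \right)}} = 1^{-1} = 1$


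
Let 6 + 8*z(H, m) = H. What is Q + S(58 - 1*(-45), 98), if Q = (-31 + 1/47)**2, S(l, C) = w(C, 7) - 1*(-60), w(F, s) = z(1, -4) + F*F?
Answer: 187730651/17672 ≈ 10623.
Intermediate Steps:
z(H, m) = -3/4 + H/8
w(F, s) = -5/8 + F**2 (w(F, s) = (-3/4 + (1/8)*1) + F*F = (-3/4 + 1/8) + F**2 = -5/8 + F**2)
S(l, C) = 475/8 + C**2 (S(l, C) = (-5/8 + C**2) - 1*(-60) = (-5/8 + C**2) + 60 = 475/8 + C**2)
Q = 2119936/2209 (Q = (-31 + 1/47)**2 = (-1456/47)**2 = 2119936/2209 ≈ 959.68)
Q + S(58 - 1*(-45), 98) = 2119936/2209 + (475/8 + 98**2) = 2119936/2209 + (475/8 + 9604) = 2119936/2209 + 77307/8 = 187730651/17672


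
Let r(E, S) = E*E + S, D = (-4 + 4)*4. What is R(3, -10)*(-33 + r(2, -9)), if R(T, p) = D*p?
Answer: 0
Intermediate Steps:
D = 0 (D = 0*4 = 0)
r(E, S) = S + E² (r(E, S) = E² + S = S + E²)
R(T, p) = 0 (R(T, p) = 0*p = 0)
R(3, -10)*(-33 + r(2, -9)) = 0*(-33 + (-9 + 2²)) = 0*(-33 + (-9 + 4)) = 0*(-33 - 5) = 0*(-38) = 0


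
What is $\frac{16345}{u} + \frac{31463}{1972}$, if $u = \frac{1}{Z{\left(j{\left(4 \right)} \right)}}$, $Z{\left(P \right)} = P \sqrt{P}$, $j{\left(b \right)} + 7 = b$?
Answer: $\frac{31463}{1972} - 49035 i \sqrt{3} \approx 15.955 - 84931.0 i$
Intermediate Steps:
$j{\left(b \right)} = -7 + b$
$Z{\left(P \right)} = P^{\frac{3}{2}}$
$u = \frac{i \sqrt{3}}{9}$ ($u = \frac{1}{\left(-7 + 4\right)^{\frac{3}{2}}} = \frac{1}{\left(-3\right)^{\frac{3}{2}}} = \frac{1}{\left(-3\right) i \sqrt{3}} = \frac{i \sqrt{3}}{9} \approx 0.19245 i$)
$\frac{16345}{u} + \frac{31463}{1972} = \frac{16345}{\frac{1}{9} i \sqrt{3}} + \frac{31463}{1972} = 16345 \left(- 3 i \sqrt{3}\right) + 31463 \cdot \frac{1}{1972} = - 49035 i \sqrt{3} + \frac{31463}{1972} = \frac{31463}{1972} - 49035 i \sqrt{3}$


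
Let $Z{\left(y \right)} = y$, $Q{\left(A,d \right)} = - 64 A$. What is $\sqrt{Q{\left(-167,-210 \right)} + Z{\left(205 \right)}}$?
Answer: $\sqrt{10893} \approx 104.37$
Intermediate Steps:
$\sqrt{Q{\left(-167,-210 \right)} + Z{\left(205 \right)}} = \sqrt{\left(-64\right) \left(-167\right) + 205} = \sqrt{10688 + 205} = \sqrt{10893}$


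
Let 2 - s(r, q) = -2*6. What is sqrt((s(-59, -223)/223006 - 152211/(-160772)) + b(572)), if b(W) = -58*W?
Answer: I*sqrt(54393811240456739029209)/1280468594 ≈ 182.14*I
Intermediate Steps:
s(r, q) = 14 (s(r, q) = 2 - (-2)*6 = 2 - 1*(-12) = 2 + 12 = 14)
sqrt((s(-59, -223)/223006 - 152211/(-160772)) + b(572)) = sqrt((14/223006 - 152211/(-160772)) - 58*572) = sqrt((14*(1/223006) - 152211*(-1/160772)) - 33176) = sqrt((1/15929 + 152211/160772) - 33176) = sqrt(2424729791/2560937188 - 33176) = sqrt(-84959227419297/2560937188) = I*sqrt(54393811240456739029209)/1280468594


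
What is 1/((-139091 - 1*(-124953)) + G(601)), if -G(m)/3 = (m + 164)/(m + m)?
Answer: -1202/16996171 ≈ -7.0722e-5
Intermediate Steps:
G(m) = -3*(164 + m)/(2*m) (G(m) = -3*(m + 164)/(m + m) = -3*(164 + m)/(2*m))
1/((-139091 - 1*(-124953)) + G(601)) = 1/((-139091 - 1*(-124953)) + (-3/2 - 246/601)) = 1/((-139091 + 124953) + (-3/2 - 246*1/601)) = 1/(-14138 + (-3/2 - 246/601)) = 1/(-14138 - 2295/1202) = 1/(-16996171/1202) = -1202/16996171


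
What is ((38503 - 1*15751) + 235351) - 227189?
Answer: 30914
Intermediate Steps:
((38503 - 1*15751) + 235351) - 227189 = ((38503 - 15751) + 235351) - 227189 = (22752 + 235351) - 227189 = 258103 - 227189 = 30914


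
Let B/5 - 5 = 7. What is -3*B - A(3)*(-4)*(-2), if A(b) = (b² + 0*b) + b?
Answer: -276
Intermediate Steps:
B = 60 (B = 25 + 5*7 = 25 + 35 = 60)
A(b) = b + b² (A(b) = (b² + 0) + b = b² + b = b + b²)
-3*B - A(3)*(-4)*(-2) = -3*60 - (3*(1 + 3))*(-4)*(-2) = -180 - (3*4)*(-4)*(-2) = -180 - 12*(-4)*(-2) = -180 - (-48)*(-2) = -180 - 1*96 = -180 - 96 = -276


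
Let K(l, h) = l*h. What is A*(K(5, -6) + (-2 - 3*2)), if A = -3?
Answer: 114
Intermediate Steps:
K(l, h) = h*l
A*(K(5, -6) + (-2 - 3*2)) = -3*(-6*5 + (-2 - 3*2)) = -3*(-30 + (-2 - 6)) = -3*(-30 - 8) = -3*(-38) = 114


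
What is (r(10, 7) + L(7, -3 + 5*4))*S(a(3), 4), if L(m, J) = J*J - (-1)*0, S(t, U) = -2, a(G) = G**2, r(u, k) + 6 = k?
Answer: -580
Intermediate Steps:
r(u, k) = -6 + k
L(m, J) = J**2 (L(m, J) = J**2 - 1*0 = J**2 + 0 = J**2)
(r(10, 7) + L(7, -3 + 5*4))*S(a(3), 4) = ((-6 + 7) + (-3 + 5*4)**2)*(-2) = (1 + (-3 + 20)**2)*(-2) = (1 + 17**2)*(-2) = (1 + 289)*(-2) = 290*(-2) = -580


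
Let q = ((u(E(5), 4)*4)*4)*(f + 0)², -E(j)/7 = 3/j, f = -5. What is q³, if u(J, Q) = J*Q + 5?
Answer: -105154048000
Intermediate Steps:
E(j) = -21/j
u(J, Q) = 5 + J*Q
q = -4720 (q = (((5 - 21/5*4)*4)*4)*(-5 + 0)² = (((5 - 21*⅕*4)*4)*4)*(-5)² = (((5 - 21/5*4)*4)*4)*25 = (((5 - 84/5)*4)*4)*25 = (-59/5*4*4)*25 = -236/5*4*25 = -944/5*25 = -4720)
q³ = (-4720)³ = -105154048000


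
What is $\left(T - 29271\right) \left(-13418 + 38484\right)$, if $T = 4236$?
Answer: $-627527310$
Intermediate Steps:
$\left(T - 29271\right) \left(-13418 + 38484\right) = \left(4236 - 29271\right) \left(-13418 + 38484\right) = \left(-25035\right) 25066 = -627527310$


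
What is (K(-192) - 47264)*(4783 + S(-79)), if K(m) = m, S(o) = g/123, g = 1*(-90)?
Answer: -9304840288/41 ≈ -2.2695e+8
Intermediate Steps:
g = -90
S(o) = -30/41 (S(o) = -90/123 = -90*1/123 = -30/41)
(K(-192) - 47264)*(4783 + S(-79)) = (-192 - 47264)*(4783 - 30/41) = -47456*196073/41 = -9304840288/41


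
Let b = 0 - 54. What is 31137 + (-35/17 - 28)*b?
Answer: 556923/17 ≈ 32760.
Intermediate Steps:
b = -54
31137 + (-35/17 - 28)*b = 31137 + (-35/17 - 28)*(-54) = 31137 - 511/17*(-54) = 31137 + 27594/17 = 556923/17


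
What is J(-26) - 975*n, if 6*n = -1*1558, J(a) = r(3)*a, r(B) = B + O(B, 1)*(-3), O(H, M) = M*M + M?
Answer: 253253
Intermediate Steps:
O(H, M) = M + M² (O(H, M) = M² + M = M + M²)
r(B) = -6 + B (r(B) = B + (1*(1 + 1))*(-3) = B + (1*2)*(-3) = B + 2*(-3) = B - 6 = -6 + B)
J(a) = -3*a (J(a) = (-6 + 3)*a = -3*a)
n = -779/3 (n = (-1*1558)/6 = (⅙)*(-1558) = -779/3 ≈ -259.67)
J(-26) - 975*n = -3*(-26) - 975*(-779/3) = 78 + 253175 = 253253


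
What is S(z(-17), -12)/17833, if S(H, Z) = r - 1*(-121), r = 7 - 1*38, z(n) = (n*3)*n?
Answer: 90/17833 ≈ 0.0050468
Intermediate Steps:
z(n) = 3*n² (z(n) = (3*n)*n = 3*n²)
r = -31 (r = 7 - 38 = -31)
S(H, Z) = 90 (S(H, Z) = -31 - 1*(-121) = -31 + 121 = 90)
S(z(-17), -12)/17833 = 90/17833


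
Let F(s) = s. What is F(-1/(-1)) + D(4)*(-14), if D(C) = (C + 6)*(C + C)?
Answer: -1119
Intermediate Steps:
D(C) = 2*C*(6 + C) (D(C) = (6 + C)*(2*C) = 2*C*(6 + C))
F(-1/(-1)) + D(4)*(-14) = -1/(-1) + (2*4*(6 + 4))*(-14) = -1*(-1) + (2*4*10)*(-14) = 1 + 80*(-14) = 1 - 1120 = -1119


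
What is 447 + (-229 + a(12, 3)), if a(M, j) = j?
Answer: 221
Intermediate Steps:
447 + (-229 + a(12, 3)) = 447 + (-229 + 3) = 447 - 226 = 221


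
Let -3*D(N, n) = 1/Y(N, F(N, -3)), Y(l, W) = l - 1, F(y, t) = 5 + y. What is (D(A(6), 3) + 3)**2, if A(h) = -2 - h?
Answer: 6724/729 ≈ 9.2236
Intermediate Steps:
Y(l, W) = -1 + l
D(N, n) = -1/(3*(-1 + N))
(D(A(6), 3) + 3)**2 = (-1/(-3 + 3*(-2 - 1*6)) + 3)**2 = (-1/(-3 + 3*(-2 - 6)) + 3)**2 = (-1/(-3 + 3*(-8)) + 3)**2 = (-1/(-3 - 24) + 3)**2 = (-1/(-27) + 3)**2 = (-1*(-1/27) + 3)**2 = (1/27 + 3)**2 = (82/27)**2 = 6724/729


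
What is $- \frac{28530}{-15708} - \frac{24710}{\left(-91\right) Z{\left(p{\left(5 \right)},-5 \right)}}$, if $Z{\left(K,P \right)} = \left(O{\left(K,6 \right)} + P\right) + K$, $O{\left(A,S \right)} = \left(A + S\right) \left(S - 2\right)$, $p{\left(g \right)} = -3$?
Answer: $\frac{1186100}{17017} \approx 69.701$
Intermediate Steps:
$O{\left(A,S \right)} = \left(-2 + S\right) \left(A + S\right)$ ($O{\left(A,S \right)} = \left(A + S\right) \left(-2 + S\right) = \left(-2 + S\right) \left(A + S\right)$)
$Z{\left(K,P \right)} = 24 + P + 5 K$ ($Z{\left(K,P \right)} = \left(\left(6^{2} - 2 K - 12 + K 6\right) + P\right) + K = \left(\left(36 - 2 K - 12 + 6 K\right) + P\right) + K = \left(\left(24 + 4 K\right) + P\right) + K = \left(24 + P + 4 K\right) + K = 24 + P + 5 K$)
$- \frac{28530}{-15708} - \frac{24710}{\left(-91\right) Z{\left(p{\left(5 \right)},-5 \right)}} = - \frac{28530}{-15708} - \frac{24710}{\left(-91\right) \left(24 - 5 + 5 \left(-3\right)\right)} = \left(-28530\right) \left(- \frac{1}{15708}\right) - \frac{24710}{\left(-91\right) \left(24 - 5 - 15\right)} = \frac{4755}{2618} - \frac{24710}{\left(-91\right) 4} = \frac{4755}{2618} - \frac{24710}{-364} = \frac{4755}{2618} - - \frac{1765}{26} = \frac{4755}{2618} + \frac{1765}{26} = \frac{1186100}{17017}$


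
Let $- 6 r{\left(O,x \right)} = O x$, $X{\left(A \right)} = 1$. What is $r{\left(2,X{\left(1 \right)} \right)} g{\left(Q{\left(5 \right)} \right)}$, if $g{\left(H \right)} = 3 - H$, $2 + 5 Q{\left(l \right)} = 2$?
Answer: $-1$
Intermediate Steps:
$Q{\left(l \right)} = 0$ ($Q{\left(l \right)} = - \frac{2}{5} + \frac{1}{5} \cdot 2 = - \frac{2}{5} + \frac{2}{5} = 0$)
$r{\left(O,x \right)} = - \frac{O x}{6}$
$r{\left(2,X{\left(1 \right)} \right)} g{\left(Q{\left(5 \right)} \right)} = \left(- \frac{1}{6}\right) 2 \cdot 1 \left(3 - 0\right) = - \frac{3 + 0}{3} = \left(- \frac{1}{3}\right) 3 = -1$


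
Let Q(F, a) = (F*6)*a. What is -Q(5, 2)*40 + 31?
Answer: -2369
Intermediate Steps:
Q(F, a) = 6*F*a (Q(F, a) = (6*F)*a = 6*F*a)
-Q(5, 2)*40 + 31 = -6*5*2*40 + 31 = -1*60*40 + 31 = -60*40 + 31 = -2400 + 31 = -2369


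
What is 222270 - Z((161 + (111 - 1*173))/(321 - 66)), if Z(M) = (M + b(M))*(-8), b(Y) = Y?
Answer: 18893478/85 ≈ 2.2228e+5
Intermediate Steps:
Z(M) = -16*M (Z(M) = (M + M)*(-8) = (2*M)*(-8) = -16*M)
222270 - Z((161 + (111 - 1*173))/(321 - 66)) = 222270 - (-16)*(161 + (111 - 1*173))/(321 - 66) = 222270 - (-16)*(161 + (111 - 173))/255 = 222270 - (-16)*(161 - 62)*(1/255) = 222270 - (-16)*99*(1/255) = 222270 - (-16)*33/85 = 222270 - 1*(-528/85) = 222270 + 528/85 = 18893478/85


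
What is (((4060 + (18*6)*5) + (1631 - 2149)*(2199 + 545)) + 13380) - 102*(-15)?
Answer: -1401882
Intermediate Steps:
(((4060 + (18*6)*5) + (1631 - 2149)*(2199 + 545)) + 13380) - 102*(-15) = (((4060 + 108*5) - 518*2744) + 13380) - 1*(-1530) = (((4060 + 540) - 1421392) + 13380) + 1530 = ((4600 - 1421392) + 13380) + 1530 = (-1416792 + 13380) + 1530 = -1403412 + 1530 = -1401882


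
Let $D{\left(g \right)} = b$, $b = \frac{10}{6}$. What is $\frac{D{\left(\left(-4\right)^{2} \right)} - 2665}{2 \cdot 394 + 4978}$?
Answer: $- \frac{3995}{8649} \approx -0.4619$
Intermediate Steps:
$b = \frac{5}{3}$ ($b = 10 \cdot \frac{1}{6} = \frac{5}{3} \approx 1.6667$)
$D{\left(g \right)} = \frac{5}{3}$
$\frac{D{\left(\left(-4\right)^{2} \right)} - 2665}{2 \cdot 394 + 4978} = \frac{\frac{5}{3} - 2665}{2 \cdot 394 + 4978} = \frac{\frac{5}{3} - 2665}{788 + 4978} = - \frac{7990}{3 \cdot 5766} = \left(- \frac{7990}{3}\right) \frac{1}{5766} = - \frac{3995}{8649}$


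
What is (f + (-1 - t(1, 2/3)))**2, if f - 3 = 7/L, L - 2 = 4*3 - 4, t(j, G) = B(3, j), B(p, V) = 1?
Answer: 289/100 ≈ 2.8900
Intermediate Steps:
t(j, G) = 1
L = 10 (L = 2 + (4*3 - 4) = 2 + (12 - 4) = 2 + 8 = 10)
f = 37/10 (f = 3 + 7/10 = 37/10 ≈ 3.7000)
(f + (-1 - t(1, 2/3)))**2 = (37/10 + (-1 - 1*1))**2 = (37/10 + (-1 - 1))**2 = (37/10 - 2)**2 = (17/10)**2 = 289/100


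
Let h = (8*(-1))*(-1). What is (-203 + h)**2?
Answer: 38025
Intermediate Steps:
h = 8 (h = -8*(-1) = 8)
(-203 + h)**2 = (-203 + 8)**2 = (-195)**2 = 38025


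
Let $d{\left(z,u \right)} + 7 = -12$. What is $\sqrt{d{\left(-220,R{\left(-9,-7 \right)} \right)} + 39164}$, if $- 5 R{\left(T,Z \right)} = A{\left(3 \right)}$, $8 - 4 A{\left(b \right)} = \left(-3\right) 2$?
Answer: $\sqrt{39145} \approx 197.85$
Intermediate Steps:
$A{\left(b \right)} = \frac{7}{2}$ ($A{\left(b \right)} = 2 - \frac{\left(-3\right) 2}{4} = 2 - - \frac{3}{2} = 2 + \frac{3}{2} = \frac{7}{2}$)
$R{\left(T,Z \right)} = - \frac{7}{10}$ ($R{\left(T,Z \right)} = \left(- \frac{1}{5}\right) \frac{7}{2} = - \frac{7}{10}$)
$d{\left(z,u \right)} = -19$ ($d{\left(z,u \right)} = -7 - 12 = -19$)
$\sqrt{d{\left(-220,R{\left(-9,-7 \right)} \right)} + 39164} = \sqrt{-19 + 39164} = \sqrt{39145}$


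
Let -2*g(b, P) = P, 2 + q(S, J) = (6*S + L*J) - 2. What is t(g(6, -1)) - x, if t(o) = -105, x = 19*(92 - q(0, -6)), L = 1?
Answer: -2043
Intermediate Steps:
q(S, J) = -4 + J + 6*S (q(S, J) = -2 + ((6*S + 1*J) - 2) = -2 + ((6*S + J) - 2) = -2 + ((J + 6*S) - 2) = -2 + (-2 + J + 6*S) = -4 + J + 6*S)
g(b, P) = -P/2
x = 1938 (x = 19*(92 - (-4 - 6 + 6*0)) = 19*(92 - (-4 - 6 + 0)) = 19*(92 - 1*(-10)) = 19*(92 + 10) = 19*102 = 1938)
t(g(6, -1)) - x = -105 - 1*1938 = -105 - 1938 = -2043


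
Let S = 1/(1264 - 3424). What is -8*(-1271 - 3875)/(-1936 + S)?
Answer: -88922880/4181761 ≈ -21.264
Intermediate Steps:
S = -1/2160 (S = 1/(-2160) = -1/2160 ≈ -0.00046296)
-8*(-1271 - 3875)/(-1936 + S) = -8*(-1271 - 3875)/(-1936 - 1/2160) = -(-41168)/(-4181761/2160) = -(-41168)*(-2160)/4181761 = -8*11115360/4181761 = -88922880/4181761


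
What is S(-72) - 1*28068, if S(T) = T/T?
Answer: -28067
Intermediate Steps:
S(T) = 1
S(-72) - 1*28068 = 1 - 1*28068 = 1 - 28068 = -28067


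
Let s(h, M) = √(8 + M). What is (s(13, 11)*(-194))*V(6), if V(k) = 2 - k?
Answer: 776*√19 ≈ 3382.5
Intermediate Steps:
(s(13, 11)*(-194))*V(6) = (√(8 + 11)*(-194))*(2 - 1*6) = (√19*(-194))*(2 - 6) = -194*√19*(-4) = 776*√19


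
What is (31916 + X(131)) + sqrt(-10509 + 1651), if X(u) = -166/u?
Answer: 4180830/131 + I*sqrt(8858) ≈ 31915.0 + 94.117*I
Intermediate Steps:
(31916 + X(131)) + sqrt(-10509 + 1651) = (31916 - 166/131) + sqrt(-10509 + 1651) = (31916 - 166*1/131) + sqrt(-8858) = (31916 - 166/131) + I*sqrt(8858) = 4180830/131 + I*sqrt(8858)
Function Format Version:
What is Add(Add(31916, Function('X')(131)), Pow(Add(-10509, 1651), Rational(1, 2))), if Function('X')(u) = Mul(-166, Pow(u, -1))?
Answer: Add(Rational(4180830, 131), Mul(I, Pow(8858, Rational(1, 2)))) ≈ Add(31915., Mul(94.117, I))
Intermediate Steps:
Add(Add(31916, Function('X')(131)), Pow(Add(-10509, 1651), Rational(1, 2))) = Add(Add(31916, Mul(-166, Pow(131, -1))), Pow(Add(-10509, 1651), Rational(1, 2))) = Add(Add(31916, Mul(-166, Rational(1, 131))), Pow(-8858, Rational(1, 2))) = Add(Add(31916, Rational(-166, 131)), Mul(I, Pow(8858, Rational(1, 2)))) = Add(Rational(4180830, 131), Mul(I, Pow(8858, Rational(1, 2))))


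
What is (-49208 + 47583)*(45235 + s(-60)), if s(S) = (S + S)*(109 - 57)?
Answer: -63366875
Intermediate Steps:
s(S) = 104*S (s(S) = (2*S)*52 = 104*S)
(-49208 + 47583)*(45235 + s(-60)) = (-49208 + 47583)*(45235 + 104*(-60)) = -1625*(45235 - 6240) = -1625*38995 = -63366875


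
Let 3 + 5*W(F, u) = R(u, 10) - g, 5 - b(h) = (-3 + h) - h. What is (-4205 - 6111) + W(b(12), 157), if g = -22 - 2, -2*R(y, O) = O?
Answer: -51564/5 ≈ -10313.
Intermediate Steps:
R(y, O) = -O/2
g = -24
b(h) = 8 (b(h) = 5 - ((-3 + h) - h) = 5 - 1*(-3) = 5 + 3 = 8)
W(F, u) = 16/5 (W(F, u) = -⅗ + (-½*10 - 1*(-24))/5 = -⅗ + (-5 + 24)/5 = -⅗ + (⅕)*19 = -⅗ + 19/5 = 16/5)
(-4205 - 6111) + W(b(12), 157) = (-4205 - 6111) + 16/5 = -10316 + 16/5 = -51564/5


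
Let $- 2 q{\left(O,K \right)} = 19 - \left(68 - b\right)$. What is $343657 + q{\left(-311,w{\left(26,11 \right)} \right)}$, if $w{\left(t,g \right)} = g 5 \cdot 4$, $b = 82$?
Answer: $\frac{687281}{2} \approx 3.4364 \cdot 10^{5}$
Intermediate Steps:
$w{\left(t,g \right)} = 20 g$ ($w{\left(t,g \right)} = 5 g 4 = 20 g$)
$q{\left(O,K \right)} = - \frac{33}{2}$ ($q{\left(O,K \right)} = - \frac{19 - \left(68 - 82\right)}{2} = - \frac{19 - -14}{2} = - \frac{19 + 14}{2} = \left(- \frac{1}{2}\right) 33 = - \frac{33}{2}$)
$343657 + q{\left(-311,w{\left(26,11 \right)} \right)} = 343657 - \frac{33}{2} = \frac{687281}{2}$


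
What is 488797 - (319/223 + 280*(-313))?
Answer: 128545132/223 ≈ 5.7644e+5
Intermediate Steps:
488797 - (319/223 + 280*(-313)) = 488797 - (319*(1/223) - 87640) = 488797 - (319/223 - 87640) = 488797 - 1*(-19543401/223) = 488797 + 19543401/223 = 128545132/223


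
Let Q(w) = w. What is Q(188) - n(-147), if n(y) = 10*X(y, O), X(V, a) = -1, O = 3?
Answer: 198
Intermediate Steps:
n(y) = -10 (n(y) = 10*(-1) = -10)
Q(188) - n(-147) = 188 - 1*(-10) = 188 + 10 = 198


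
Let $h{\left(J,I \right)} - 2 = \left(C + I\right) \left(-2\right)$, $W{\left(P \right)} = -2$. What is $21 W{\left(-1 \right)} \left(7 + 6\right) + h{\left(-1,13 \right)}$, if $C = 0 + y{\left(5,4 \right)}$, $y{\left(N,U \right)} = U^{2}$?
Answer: $-602$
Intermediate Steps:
$C = 16$ ($C = 0 + 4^{2} = 0 + 16 = 16$)
$h{\left(J,I \right)} = -30 - 2 I$ ($h{\left(J,I \right)} = 2 + \left(16 + I\right) \left(-2\right) = 2 - \left(32 + 2 I\right) = -30 - 2 I$)
$21 W{\left(-1 \right)} \left(7 + 6\right) + h{\left(-1,13 \right)} = 21 \left(- 2 \left(7 + 6\right)\right) - 56 = 21 \left(\left(-2\right) 13\right) - 56 = 21 \left(-26\right) - 56 = -546 - 56 = -602$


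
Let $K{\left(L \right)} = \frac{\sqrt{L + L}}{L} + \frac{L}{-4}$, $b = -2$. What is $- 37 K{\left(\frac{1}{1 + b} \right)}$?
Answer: $- \frac{37}{4} + 37 i \sqrt{2} \approx -9.25 + 52.326 i$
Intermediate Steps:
$K{\left(L \right)} = - \frac{L}{4} + \frac{\sqrt{2}}{\sqrt{L}}$ ($K{\left(L \right)} = \frac{\sqrt{2 L}}{L} + L \left(- \frac{1}{4}\right) = \frac{\sqrt{2} \sqrt{L}}{L} - \frac{L}{4} = \frac{\sqrt{2}}{\sqrt{L}} - \frac{L}{4} = - \frac{L}{4} + \frac{\sqrt{2}}{\sqrt{L}}$)
$- 37 K{\left(\frac{1}{1 + b} \right)} = - 37 \left(- \frac{1}{4 \left(1 - 2\right)} + \frac{\sqrt{2}}{i}\right) = - 37 \left(- \frac{1}{4 \left(-1\right)} + \frac{\sqrt{2}}{i}\right) = - 37 \left(\left(- \frac{1}{4}\right) \left(-1\right) + \frac{\sqrt{2}}{i}\right) = - 37 \left(\frac{1}{4} + \sqrt{2} \left(- i\right)\right) = - 37 \left(\frac{1}{4} - i \sqrt{2}\right) = - \frac{37}{4} + 37 i \sqrt{2}$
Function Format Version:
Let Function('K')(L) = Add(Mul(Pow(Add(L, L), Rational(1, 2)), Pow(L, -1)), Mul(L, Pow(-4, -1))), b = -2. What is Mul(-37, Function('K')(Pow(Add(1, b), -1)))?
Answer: Add(Rational(-37, 4), Mul(37, I, Pow(2, Rational(1, 2)))) ≈ Add(-9.2500, Mul(52.326, I))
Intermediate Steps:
Function('K')(L) = Add(Mul(Rational(-1, 4), L), Mul(Pow(2, Rational(1, 2)), Pow(L, Rational(-1, 2)))) (Function('K')(L) = Add(Mul(Pow(Mul(2, L), Rational(1, 2)), Pow(L, -1)), Mul(L, Rational(-1, 4))) = Add(Mul(Mul(Pow(2, Rational(1, 2)), Pow(L, Rational(1, 2))), Pow(L, -1)), Mul(Rational(-1, 4), L)) = Add(Mul(Pow(2, Rational(1, 2)), Pow(L, Rational(-1, 2))), Mul(Rational(-1, 4), L)) = Add(Mul(Rational(-1, 4), L), Mul(Pow(2, Rational(1, 2)), Pow(L, Rational(-1, 2)))))
Mul(-37, Function('K')(Pow(Add(1, b), -1))) = Mul(-37, Add(Mul(Rational(-1, 4), Pow(Add(1, -2), -1)), Mul(Pow(2, Rational(1, 2)), Pow(Pow(Add(1, -2), -1), Rational(-1, 2))))) = Mul(-37, Add(Mul(Rational(-1, 4), Pow(-1, -1)), Mul(Pow(2, Rational(1, 2)), Pow(Pow(-1, -1), Rational(-1, 2))))) = Mul(-37, Add(Mul(Rational(-1, 4), -1), Mul(Pow(2, Rational(1, 2)), Pow(-1, Rational(-1, 2))))) = Mul(-37, Add(Rational(1, 4), Mul(Pow(2, Rational(1, 2)), Mul(-1, I)))) = Mul(-37, Add(Rational(1, 4), Mul(-1, I, Pow(2, Rational(1, 2))))) = Add(Rational(-37, 4), Mul(37, I, Pow(2, Rational(1, 2))))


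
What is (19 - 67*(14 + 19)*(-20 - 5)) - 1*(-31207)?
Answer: 86501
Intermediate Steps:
(19 - 67*(14 + 19)*(-20 - 5)) - 1*(-31207) = (19 - 2211*(-25)) + 31207 = (19 - 67*(-825)) + 31207 = (19 + 55275) + 31207 = 55294 + 31207 = 86501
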